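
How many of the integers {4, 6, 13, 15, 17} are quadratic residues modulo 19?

(4/19) = +1 → QR.
(6/19) = +1 → QR.
(13/19) = -1 → non-residue.
(15/19) = -1 → non-residue.
(17/19) = +1 → QR.
Total quadratic residues among the 5: 3.

3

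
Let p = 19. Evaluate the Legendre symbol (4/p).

1

Pull out 2^2: since 19 ≡ 3 (mod 8), (2/19) = -1, so (2/19)^2 = +1.
Reached (1/19) = 1. Collecting the sign flips along the way, the symbol is +1.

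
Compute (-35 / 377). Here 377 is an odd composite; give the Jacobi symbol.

1

First reduce: -35 ≡ 342 (mod 377).
Pull out 2: since 377 ≡ 1 (mod 8), (2/377) = +1.
Reciprocity: 171 ≡ 3 and 377 ≡ 1 (mod 4), so (171/377) = +(377/171).
Reduce top mod 171: now compute (35/171).
Reciprocity: 35 ≡ 3 and 171 ≡ 3 (mod 4), so (35/171) = −(171/35).
Reduce top mod 35: now compute (31/35).
Reciprocity: 31 ≡ 3 and 35 ≡ 3 (mod 4), so (31/35) = −(35/31).
Reduce top mod 31: now compute (4/31).
Pull out 2^2: since 31 ≡ 7 (mod 8), (2/31) = +1, so (2/31)^2 = +1.
Reached (1/31) = 1. Collecting the sign flips along the way, the symbol is +1.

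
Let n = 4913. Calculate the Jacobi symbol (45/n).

-1

Reciprocity: 45 ≡ 1 and 4913 ≡ 1 (mod 4), so (45/4913) = +(4913/45).
Reduce top mod 45: now compute (8/45).
Pull out 2^3: since 45 ≡ 5 (mod 8), (2/45) = -1, so (2/45)^3 = -1.
Reached (1/45) = 1. Collecting the sign flips along the way, the symbol is -1.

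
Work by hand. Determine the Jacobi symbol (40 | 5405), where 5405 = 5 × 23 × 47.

Pull out 2^3: since 5405 ≡ 5 (mod 8), (2/5405) = -1, so (2/5405)^3 = -1.
Reciprocity: 5 ≡ 1 and 5405 ≡ 1 (mod 4), so (5/5405) = +(5405/5).
Reduce top mod 5: now compute (0/5).
Top reduces to 0: gcd > 1, so the symbol is 0.

0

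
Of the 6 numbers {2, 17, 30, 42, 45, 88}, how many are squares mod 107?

2

(2/107) = -1 → non-residue.
(17/107) = -1 → non-residue.
(30/107) = +1 → QR.
(42/107) = +1 → QR.
(45/107) = -1 → non-residue.
(88/107) = -1 → non-residue.
Total quadratic residues among the 6: 2.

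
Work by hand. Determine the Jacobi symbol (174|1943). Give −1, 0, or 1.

Pull out 2: since 1943 ≡ 7 (mod 8), (2/1943) = +1.
Reciprocity: 87 ≡ 3 and 1943 ≡ 3 (mod 4), so (87/1943) = −(1943/87).
Reduce top mod 87: now compute (29/87).
Reciprocity: 29 ≡ 1 and 87 ≡ 3 (mod 4), so (29/87) = +(87/29).
Reduce top mod 29: now compute (0/29).
Top reduces to 0: gcd > 1, so the symbol is 0.

0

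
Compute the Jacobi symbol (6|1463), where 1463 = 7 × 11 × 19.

1

Pull out 2: since 1463 ≡ 7 (mod 8), (2/1463) = +1.
Reciprocity: 3 ≡ 3 and 1463 ≡ 3 (mod 4), so (3/1463) = −(1463/3).
Reduce top mod 3: now compute (2/3).
Pull out 2: since 3 ≡ 3 (mod 8), (2/3) = -1.
Reached (1/3) = 1. Collecting the sign flips along the way, the symbol is +1.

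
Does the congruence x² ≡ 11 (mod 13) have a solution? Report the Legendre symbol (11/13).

Reciprocity: 11 ≡ 3 and 13 ≡ 1 (mod 4), so (11/13) = +(13/11).
Reduce top mod 11: now compute (2/11).
Pull out 2: since 11 ≡ 3 (mod 8), (2/11) = -1.
Reached (1/11) = 1. Collecting the sign flips along the way, the symbol is -1.

-1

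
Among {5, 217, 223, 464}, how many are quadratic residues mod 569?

1

(5/569) = +1 → QR.
(217/569) = -1 → non-residue.
(223/569) = -1 → non-residue.
(464/569) = -1 → non-residue.
Total quadratic residues among the 4: 1.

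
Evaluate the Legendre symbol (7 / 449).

Reciprocity: 7 ≡ 3 and 449 ≡ 1 (mod 4), so (7/449) = +(449/7).
Reduce top mod 7: now compute (1/7).
Reached (1/7) = 1. Collecting the sign flips along the way, the symbol is +1.

1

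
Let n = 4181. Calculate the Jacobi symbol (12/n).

Pull out 2^2: since 4181 ≡ 5 (mod 8), (2/4181) = -1, so (2/4181)^2 = +1.
Reciprocity: 3 ≡ 3 and 4181 ≡ 1 (mod 4), so (3/4181) = +(4181/3).
Reduce top mod 3: now compute (2/3).
Pull out 2: since 3 ≡ 3 (mod 8), (2/3) = -1.
Reached (1/3) = 1. Collecting the sign flips along the way, the symbol is -1.

-1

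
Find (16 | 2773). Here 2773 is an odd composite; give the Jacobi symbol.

1

Pull out 2^4: since 2773 ≡ 5 (mod 8), (2/2773) = -1, so (2/2773)^4 = +1.
Reached (1/2773) = 1. Collecting the sign flips along the way, the symbol is +1.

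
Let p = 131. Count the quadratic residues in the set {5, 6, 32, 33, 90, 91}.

3

(5/131) = +1 → QR.
(6/131) = -1 → non-residue.
(32/131) = -1 → non-residue.
(33/131) = +1 → QR.
(90/131) = -1 → non-residue.
(91/131) = +1 → QR.
Total quadratic residues among the 6: 3.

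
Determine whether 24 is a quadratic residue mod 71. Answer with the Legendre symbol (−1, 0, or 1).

Euler's criterion: (24/71) ≡ 24^35 (mod 71).
24^2 ≡ 8 (mod 71)
24^4 ≡ 64 (mod 71)
24^8 ≡ 49 (mod 71)
24^16 ≡ 58 (mod 71)
24^32 ≡ 27 (mod 71)
24^35 = 24^(32+2+1) ≡ 1 (mod 71).
Result is 1, so (24/71) = 1.

1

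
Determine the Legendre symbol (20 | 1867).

-1

Pull out 2^2: since 1867 ≡ 3 (mod 8), (2/1867) = -1, so (2/1867)^2 = +1.
Reciprocity: 5 ≡ 1 and 1867 ≡ 3 (mod 4), so (5/1867) = +(1867/5).
Reduce top mod 5: now compute (2/5).
Pull out 2: since 5 ≡ 5 (mod 8), (2/5) = -1.
Reached (1/5) = 1. Collecting the sign flips along the way, the symbol is -1.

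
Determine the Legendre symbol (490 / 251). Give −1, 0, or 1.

Euler's criterion: (490/251) ≡ 239^125 (mod 251).
239^2 ≡ 144 (mod 251)
239^4 ≡ 154 (mod 251)
239^8 ≡ 122 (mod 251)
239^16 ≡ 75 (mod 251)
239^32 ≡ 103 (mod 251)
239^64 ≡ 67 (mod 251)
239^125 = 239^(64+32+16+8+4+1) ≡ 250 (mod 251).
Result is 250 ≡ −1, so (490/251) = −1.

-1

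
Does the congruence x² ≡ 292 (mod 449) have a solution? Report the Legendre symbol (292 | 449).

-1

Pull out 2^2: since 449 ≡ 1 (mod 8), (2/449) = +1, so (2/449)^2 = +1.
Reciprocity: 73 ≡ 1 and 449 ≡ 1 (mod 4), so (73/449) = +(449/73).
Reduce top mod 73: now compute (11/73).
Reciprocity: 11 ≡ 3 and 73 ≡ 1 (mod 4), so (11/73) = +(73/11).
Reduce top mod 11: now compute (7/11).
Reciprocity: 7 ≡ 3 and 11 ≡ 3 (mod 4), so (7/11) = −(11/7).
Reduce top mod 7: now compute (4/7).
Pull out 2^2: since 7 ≡ 7 (mod 8), (2/7) = +1, so (2/7)^2 = +1.
Reached (1/7) = 1. Collecting the sign flips along the way, the symbol is -1.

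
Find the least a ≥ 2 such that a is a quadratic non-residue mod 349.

(2/349) = −1, so 2 is the smallest positive non-residue mod 349.

2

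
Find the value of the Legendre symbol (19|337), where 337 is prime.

Reciprocity: 19 ≡ 3 and 337 ≡ 1 (mod 4), so (19/337) = +(337/19).
Reduce top mod 19: now compute (14/19).
Pull out 2: since 19 ≡ 3 (mod 8), (2/19) = -1.
Reciprocity: 7 ≡ 3 and 19 ≡ 3 (mod 4), so (7/19) = −(19/7).
Reduce top mod 7: now compute (5/7).
Reciprocity: 5 ≡ 1 and 7 ≡ 3 (mod 4), so (5/7) = +(7/5).
Reduce top mod 5: now compute (2/5).
Pull out 2: since 5 ≡ 5 (mod 8), (2/5) = -1.
Reached (1/5) = 1. Collecting the sign flips along the way, the symbol is -1.

-1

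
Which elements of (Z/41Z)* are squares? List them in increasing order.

Square k = 1,…,20 (k and 41−k give the same square):
1²=1, 2²=4, 3²=9, 4²=16, 5²=25, 6²=36, 7²≡8, 8²≡23, 9²≡40, 10²≡18, 11²≡39, 12²≡21, 13²≡5, 14²≡32, 15²≡20, 16²≡10, 17²≡2, 18²≡37, 19²≡33, 20²≡31 (mod 41).
So the quadratic residues mod 41 are {1, 2, 4, 5, 8, 9, 10, 16, 18, 20, 21, 23, 25, 31, 32, 33, 36, 37, 39, 40}.

1, 2, 4, 5, 8, 9, 10, 16, 18, 20, 21, 23, 25, 31, 32, 33, 36, 37, 39, 40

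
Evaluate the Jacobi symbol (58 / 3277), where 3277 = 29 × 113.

Pull out 2: since 3277 ≡ 5 (mod 8), (2/3277) = -1.
Reciprocity: 29 ≡ 1 and 3277 ≡ 1 (mod 4), so (29/3277) = +(3277/29).
Reduce top mod 29: now compute (0/29).
Top reduces to 0: gcd > 1, so the symbol is 0.

0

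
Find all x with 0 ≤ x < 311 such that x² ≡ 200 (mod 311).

Since 311 ≡ 3 (mod 4), a square root of 200 is 200^((311+1)/4) = 200^78 mod 311.
Repeated squaring: 200^2≡192, 200^4≡166, 200^8≡188, 200^16≡201, 200^32≡282, 200^64≡219 (mod 311).
200^78 = 200^(64+8+4+2) ≡ 273 (mod 311).
Check: 273² = 74529 ≡ 200 (mod 311). The two roots are 38 and 273.

38, 273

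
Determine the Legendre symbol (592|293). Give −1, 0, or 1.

First reduce: 592 ≡ 6 (mod 293).
Pull out 2: since 293 ≡ 5 (mod 8), (2/293) = -1.
Reciprocity: 3 ≡ 3 and 293 ≡ 1 (mod 4), so (3/293) = +(293/3).
Reduce top mod 3: now compute (2/3).
Pull out 2: since 3 ≡ 3 (mod 8), (2/3) = -1.
Reached (1/3) = 1. Collecting the sign flips along the way, the symbol is +1.

1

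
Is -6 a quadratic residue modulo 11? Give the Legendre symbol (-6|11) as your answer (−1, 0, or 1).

First reduce: -6 ≡ 5 (mod 11).
Reciprocity: 5 ≡ 1 and 11 ≡ 3 (mod 4), so (5/11) = +(11/5).
Reduce top mod 5: now compute (1/5).
Reached (1/5) = 1. Collecting the sign flips along the way, the symbol is +1.

1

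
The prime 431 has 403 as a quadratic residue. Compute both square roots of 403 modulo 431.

166, 265

Since 431 ≡ 3 (mod 4), a square root of 403 is 403^((431+1)/4) = 403^108 mod 431.
Repeated squaring: 403^2≡353, 403^4≡50, 403^8≡345, 403^16≡69, 403^32≡20, 403^64≡400 (mod 431).
403^108 = 403^(64+32+8+4) ≡ 265 (mod 431).
Check: 265² = 70225 ≡ 403 (mod 431). The two roots are 166 and 265.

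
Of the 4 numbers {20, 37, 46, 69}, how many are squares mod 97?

(20/97) = -1 → non-residue.
(37/97) = -1 → non-residue.
(46/97) = -1 → non-residue.
(69/97) = -1 → non-residue.
Total quadratic residues among the 4: 0.

0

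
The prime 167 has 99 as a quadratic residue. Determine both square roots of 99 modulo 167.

Since 167 ≡ 3 (mod 4), a square root of 99 is 99^((167+1)/4) = 99^42 mod 167.
Repeated squaring: 99^2≡115, 99^4≡32, 99^8≡22, 99^16≡150, 99^32≡122 (mod 167).
99^42 = 99^(32+8+2) ≡ 44 (mod 167).
Check: 44² = 1936 ≡ 99 (mod 167). The two roots are 44 and 123.

44, 123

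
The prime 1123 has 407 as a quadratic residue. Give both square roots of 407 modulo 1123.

Since 1123 ≡ 3 (mod 4), a square root of 407 is 407^((1123+1)/4) = 407^281 mod 1123.
Repeated squaring: 407^2≡568, 407^4≡323, 407^8≡1013, 407^16≡870, 407^32≡1121, 407^64≡4, 407^128≡16, 407^256≡256 (mod 1123).
407^281 = 407^(256+16+8+1) ≡ 996 (mod 1123).
Check: 996² = 992016 ≡ 407 (mod 1123). The two roots are 127 and 996.

127, 996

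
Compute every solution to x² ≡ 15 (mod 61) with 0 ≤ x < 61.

25, 36

61 ≡ 1 (mod 4), so we find a root by search.
Trying successive values, 25² = 625 ≡ 15 (mod 61). The other root is 61 − 25 = 36.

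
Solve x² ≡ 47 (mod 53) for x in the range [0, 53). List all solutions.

53 ≡ 1 (mod 4), so we find a root by search.
Trying successive values, 10² = 100 ≡ 47 (mod 53). The other root is 53 − 10 = 43.

10, 43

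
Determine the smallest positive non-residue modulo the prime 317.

(2/317) = −1, so 2 is the smallest positive non-residue mod 317.

2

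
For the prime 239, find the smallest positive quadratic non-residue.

7

(2/239) = +1, so 2 is a residue.
(3/239) = +1, so 3 is a residue.
(4/239) = +1, so 4 is a residue.
(5/239) = +1, so 5 is a residue.
(6/239) = +1, so 6 is a residue.
(7/239) = −1, so 7 is the smallest positive non-residue mod 239.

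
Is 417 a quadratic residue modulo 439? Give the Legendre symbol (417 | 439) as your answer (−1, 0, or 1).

-1

Euler's criterion: (417/439) ≡ 417^219 (mod 439).
417^2 ≡ 45 (mod 439)
417^4 ≡ 269 (mod 439)
417^8 ≡ 365 (mod 439)
417^16 ≡ 208 (mod 439)
417^32 ≡ 242 (mod 439)
417^64 ≡ 177 (mod 439)
417^128 ≡ 160 (mod 439)
417^219 = 417^(128+64+16+8+2+1) ≡ 438 (mod 439).
Result is 438 ≡ −1, so (417/439) = −1.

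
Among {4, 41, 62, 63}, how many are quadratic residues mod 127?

3

(4/127) = +1 → QR.
(41/127) = +1 → QR.
(62/127) = +1 → QR.
(63/127) = -1 → non-residue.
Total quadratic residues among the 4: 3.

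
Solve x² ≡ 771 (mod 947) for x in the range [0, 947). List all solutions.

238, 709

Since 947 ≡ 3 (mod 4), a square root of 771 is 771^((947+1)/4) = 771^237 mod 947.
Repeated squaring: 771^2≡672, 771^4≡812, 771^8≡232, 771^16≡792, 771^32≡350, 771^64≡337, 771^128≡876 (mod 947).
771^237 = 771^(128+64+32+8+4+1) ≡ 709 (mod 947).
Check: 709² = 502681 ≡ 771 (mod 947). The two roots are 238 and 709.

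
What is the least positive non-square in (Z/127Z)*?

(2/127) = +1, so 2 is a residue.
(3/127) = −1, so 3 is the smallest positive non-residue mod 127.

3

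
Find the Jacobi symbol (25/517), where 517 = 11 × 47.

Reciprocity: 25 ≡ 1 and 517 ≡ 1 (mod 4), so (25/517) = +(517/25).
Reduce top mod 25: now compute (17/25).
Reciprocity: 17 ≡ 1 and 25 ≡ 1 (mod 4), so (17/25) = +(25/17).
Reduce top mod 17: now compute (8/17).
Pull out 2^3: since 17 ≡ 1 (mod 8), (2/17) = +1, so (2/17)^3 = +1.
Reached (1/17) = 1. Collecting the sign flips along the way, the symbol is +1.

1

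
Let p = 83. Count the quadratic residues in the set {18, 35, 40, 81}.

(18/83) = -1 → non-residue.
(35/83) = -1 → non-residue.
(40/83) = +1 → QR.
(81/83) = +1 → QR.
Total quadratic residues among the 4: 2.

2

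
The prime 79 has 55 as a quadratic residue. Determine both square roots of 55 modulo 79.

23, 56

Since 79 ≡ 3 (mod 4), a square root of 55 is 55^((79+1)/4) = 55^20 mod 79.
Repeated squaring: 55^2≡23, 55^4≡55, 55^8≡23, 55^16≡55 (mod 79).
55^20 = 55^(16+4) ≡ 23 (mod 79).
Check: 23² = 529 ≡ 55 (mod 79). The two roots are 23 and 56.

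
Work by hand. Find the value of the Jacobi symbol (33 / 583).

0

Reciprocity: 33 ≡ 1 and 583 ≡ 3 (mod 4), so (33/583) = +(583/33).
Reduce top mod 33: now compute (22/33).
Pull out 2: since 33 ≡ 1 (mod 8), (2/33) = +1.
Reciprocity: 11 ≡ 3 and 33 ≡ 1 (mod 4), so (11/33) = +(33/11).
Reduce top mod 11: now compute (0/11).
Top reduces to 0: gcd > 1, so the symbol is 0.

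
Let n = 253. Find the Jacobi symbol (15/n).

Reciprocity: 15 ≡ 3 and 253 ≡ 1 (mod 4), so (15/253) = +(253/15).
Reduce top mod 15: now compute (13/15).
Reciprocity: 13 ≡ 1 and 15 ≡ 3 (mod 4), so (13/15) = +(15/13).
Reduce top mod 13: now compute (2/13).
Pull out 2: since 13 ≡ 5 (mod 8), (2/13) = -1.
Reached (1/13) = 1. Collecting the sign flips along the way, the symbol is -1.

-1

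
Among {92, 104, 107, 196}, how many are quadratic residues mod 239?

(92/239) = -1 → non-residue.
(104/239) = -1 → non-residue.
(107/239) = -1 → non-residue.
(196/239) = +1 → QR.
Total quadratic residues among the 4: 1.

1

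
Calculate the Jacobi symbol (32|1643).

-1

Pull out 2^5: since 1643 ≡ 3 (mod 8), (2/1643) = -1, so (2/1643)^5 = -1.
Reached (1/1643) = 1. Collecting the sign flips along the way, the symbol is -1.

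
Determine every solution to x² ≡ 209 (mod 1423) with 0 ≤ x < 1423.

422, 1001

Since 1423 ≡ 3 (mod 4), a square root of 209 is 209^((1423+1)/4) = 209^356 mod 1423.
Repeated squaring: 209^2≡991, 209^4≡211, 209^8≡408, 209^16≡1396, 209^32≡729, 209^64≡662, 209^128≡1383, 209^256≡177 (mod 1423).
209^356 = 209^(256+64+32+4) ≡ 422 (mod 1423).
Check: 422² = 178084 ≡ 209 (mod 1423). The two roots are 422 and 1001.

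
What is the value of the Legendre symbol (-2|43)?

First reduce: -2 ≡ 41 (mod 43).
Reciprocity: 41 ≡ 1 and 43 ≡ 3 (mod 4), so (41/43) = +(43/41).
Reduce top mod 41: now compute (2/41).
Pull out 2: since 41 ≡ 1 (mod 8), (2/41) = +1.
Reached (1/41) = 1. Collecting the sign flips along the way, the symbol is +1.

1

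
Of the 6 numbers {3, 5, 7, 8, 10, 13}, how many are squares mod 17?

(3/17) = -1 → non-residue.
(5/17) = -1 → non-residue.
(7/17) = -1 → non-residue.
(8/17) = +1 → QR.
(10/17) = -1 → non-residue.
(13/17) = +1 → QR.
Total quadratic residues among the 6: 2.

2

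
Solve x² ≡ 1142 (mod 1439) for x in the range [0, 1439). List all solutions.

Since 1439 ≡ 3 (mod 4), a square root of 1142 is 1142^((1439+1)/4) = 1142^360 mod 1439.
Repeated squaring: 1142^2≡430, 1142^4≡708, 1142^8≡492, 1142^16≡312, 1142^32≡931, 1142^64≡483, 1142^128≡171, 1142^256≡461 (mod 1439).
1142^360 = 1142^(256+64+32+8) ≡ 780 (mod 1439).
Check: 780² = 608400 ≡ 1142 (mod 1439). The two roots are 659 and 780.

659, 780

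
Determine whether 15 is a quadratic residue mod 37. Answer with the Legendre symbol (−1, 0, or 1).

-1

Reciprocity: 15 ≡ 3 and 37 ≡ 1 (mod 4), so (15/37) = +(37/15).
Reduce top mod 15: now compute (7/15).
Reciprocity: 7 ≡ 3 and 15 ≡ 3 (mod 4), so (7/15) = −(15/7).
Reduce top mod 7: now compute (1/7).
Reached (1/7) = 1. Collecting the sign flips along the way, the symbol is -1.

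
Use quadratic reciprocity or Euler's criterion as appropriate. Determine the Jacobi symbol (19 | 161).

1

Reciprocity: 19 ≡ 3 and 161 ≡ 1 (mod 4), so (19/161) = +(161/19).
Reduce top mod 19: now compute (9/19).
Reciprocity: 9 ≡ 1 and 19 ≡ 3 (mod 4), so (9/19) = +(19/9).
Reduce top mod 9: now compute (1/9).
Reached (1/9) = 1. Collecting the sign flips along the way, the symbol is +1.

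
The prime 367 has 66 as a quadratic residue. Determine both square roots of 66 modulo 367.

112, 255

Since 367 ≡ 3 (mod 4), a square root of 66 is 66^((367+1)/4) = 66^92 mod 367.
Repeated squaring: 66^2≡319, 66^4≡102, 66^8≡128, 66^16≡236, 66^32≡279, 66^64≡37 (mod 367).
66^92 = 66^(64+16+8+4) ≡ 112 (mod 367).
Check: 112² = 12544 ≡ 66 (mod 367). The two roots are 112 and 255.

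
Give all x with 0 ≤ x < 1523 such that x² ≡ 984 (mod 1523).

Since 1523 ≡ 3 (mod 4), a square root of 984 is 984^((1523+1)/4) = 984^381 mod 1523.
Repeated squaring: 984^2≡1151, 984^4≡1314, 984^8≡1037, 984^16≡131, 984^32≡408, 984^64≡457, 984^128≡198, 984^256≡1129 (mod 1523).
984^381 = 984^(256+64+32+16+8+4+1) ≡ 1290 (mod 1523).
Check: 1290² = 1664100 ≡ 984 (mod 1523). The two roots are 233 and 1290.

233, 1290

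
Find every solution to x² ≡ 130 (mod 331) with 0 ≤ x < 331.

46, 285

Since 331 ≡ 3 (mod 4), a square root of 130 is 130^((331+1)/4) = 130^83 mod 331.
Repeated squaring: 130^2≡19, 130^4≡30, 130^8≡238, 130^16≡43, 130^32≡194, 130^64≡233 (mod 331).
130^83 = 130^(64+16+2+1) ≡ 46 (mod 331).
Check: 46² = 2116 ≡ 130 (mod 331). The two roots are 46 and 285.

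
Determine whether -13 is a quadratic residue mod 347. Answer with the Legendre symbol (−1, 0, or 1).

-1

Euler's criterion: (-13/347) ≡ 334^173 (mod 347).
334^2 ≡ 169 (mod 347)
334^4 ≡ 107 (mod 347)
334^8 ≡ 345 (mod 347)
334^16 ≡ 4 (mod 347)
334^32 ≡ 16 (mod 347)
334^64 ≡ 256 (mod 347)
334^128 ≡ 300 (mod 347)
334^173 = 334^(128+32+8+4+1) ≡ 346 (mod 347).
Result is 346 ≡ −1, so (-13/347) = −1.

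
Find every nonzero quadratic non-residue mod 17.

3, 5, 6, 7, 10, 11, 12, 14

Square k = 1,…,8 (k and 17−k give the same square):
1²=1, 2²=4, 3²=9, 4²=16, 5²≡8, 6²≡2, 7²≡15, 8²≡13 (mod 17).
The residues are {1, 2, 4, 8, 9, 13, 15, 16}; the non-residues are the remaining 8 nonzero classes.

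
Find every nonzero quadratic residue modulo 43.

Square k = 1,…,21 (k and 43−k give the same square):
1²=1, 2²=4, 3²=9, 4²=16, 5²=25, 6²=36, 7²≡6, 8²≡21, 9²≡38, 10²≡14, 11²≡35, 12²≡15, 13²≡40, 14²≡24, 15²≡10, 16²≡41, 17²≡31, 18²≡23, 19²≡17, 20²≡13, 21²≡11 (mod 43).
So the quadratic residues mod 43 are {1, 4, 6, 9, 10, 11, 13, 14, 15, 16, 17, 21, 23, 24, 25, 31, 35, 36, 38, 40, 41}.

1 4 6 9 10 11 13 14 15 16 17 21 23 24 25 31 35 36 38 40 41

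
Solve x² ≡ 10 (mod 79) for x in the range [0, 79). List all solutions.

22, 57

Since 79 ≡ 3 (mod 4), a square root of 10 is 10^((79+1)/4) = 10^20 mod 79.
Repeated squaring: 10^2≡21, 10^4≡46, 10^8≡62, 10^16≡52 (mod 79).
10^20 = 10^(16+4) ≡ 22 (mod 79).
Check: 22² = 484 ≡ 10 (mod 79). The two roots are 22 and 57.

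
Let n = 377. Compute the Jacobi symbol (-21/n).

First reduce: -21 ≡ 356 (mod 377).
Pull out 2^2: since 377 ≡ 1 (mod 8), (2/377) = +1, so (2/377)^2 = +1.
Reciprocity: 89 ≡ 1 and 377 ≡ 1 (mod 4), so (89/377) = +(377/89).
Reduce top mod 89: now compute (21/89).
Reciprocity: 21 ≡ 1 and 89 ≡ 1 (mod 4), so (21/89) = +(89/21).
Reduce top mod 21: now compute (5/21).
Reciprocity: 5 ≡ 1 and 21 ≡ 1 (mod 4), so (5/21) = +(21/5).
Reduce top mod 5: now compute (1/5).
Reached (1/5) = 1. Collecting the sign flips along the way, the symbol is +1.

1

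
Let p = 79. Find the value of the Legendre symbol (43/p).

-1

Reciprocity: 43 ≡ 3 and 79 ≡ 3 (mod 4), so (43/79) = −(79/43).
Reduce top mod 43: now compute (36/43).
Pull out 2^2: since 43 ≡ 3 (mod 8), (2/43) = -1, so (2/43)^2 = +1.
Reciprocity: 9 ≡ 1 and 43 ≡ 3 (mod 4), so (9/43) = +(43/9).
Reduce top mod 9: now compute (7/9).
Reciprocity: 7 ≡ 3 and 9 ≡ 1 (mod 4), so (7/9) = +(9/7).
Reduce top mod 7: now compute (2/7).
Pull out 2: since 7 ≡ 7 (mod 8), (2/7) = +1.
Reached (1/7) = 1. Collecting the sign flips along the way, the symbol is -1.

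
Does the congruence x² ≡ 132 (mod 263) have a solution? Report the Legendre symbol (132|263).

1

Euler's criterion: (132/263) ≡ 132^131 (mod 263).
132^2 ≡ 66 (mod 263)
132^4 ≡ 148 (mod 263)
132^8 ≡ 75 (mod 263)
132^16 ≡ 102 (mod 263)
132^32 ≡ 147 (mod 263)
132^64 ≡ 43 (mod 263)
132^128 ≡ 8 (mod 263)
132^131 = 132^(128+2+1) ≡ 1 (mod 263).
Result is 1, so (132/263) = 1.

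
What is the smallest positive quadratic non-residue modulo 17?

3

(2/17) = +1, so 2 is a residue.
(3/17) = −1, so 3 is the smallest positive non-residue mod 17.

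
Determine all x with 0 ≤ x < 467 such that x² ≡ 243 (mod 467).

93, 374

Since 467 ≡ 3 (mod 4), a square root of 243 is 243^((467+1)/4) = 243^117 mod 467.
Repeated squaring: 243^2≡207, 243^4≡352, 243^8≡149, 243^16≡252, 243^32≡459, 243^64≡64 (mod 467).
243^117 = 243^(64+32+16+4+1) ≡ 374 (mod 467).
Check: 374² = 139876 ≡ 243 (mod 467). The two roots are 93 and 374.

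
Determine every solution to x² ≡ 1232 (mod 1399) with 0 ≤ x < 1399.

Since 1399 ≡ 3 (mod 4), a square root of 1232 is 1232^((1399+1)/4) = 1232^350 mod 1399.
Repeated squaring: 1232^2≡1308, 1232^4≡1286, 1232^8≡178, 1232^16≡906, 1232^32≡1022, 1232^64≡830, 1232^128≡592, 1232^256≡714 (mod 1399).
1232^350 = 1232^(256+64+16+8+4+2) ≡ 1294 (mod 1399).
Check: 1294² = 1674436 ≡ 1232 (mod 1399). The two roots are 105 and 1294.

105, 1294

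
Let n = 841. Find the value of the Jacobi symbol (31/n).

Reciprocity: 31 ≡ 3 and 841 ≡ 1 (mod 4), so (31/841) = +(841/31).
Reduce top mod 31: now compute (4/31).
Pull out 2^2: since 31 ≡ 7 (mod 8), (2/31) = +1, so (2/31)^2 = +1.
Reached (1/31) = 1. Collecting the sign flips along the way, the symbol is +1.

1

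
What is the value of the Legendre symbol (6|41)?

Euler's criterion: (6/41) ≡ 6^20 (mod 41).
6^2 ≡ 36 (mod 41)
6^4 ≡ 25 (mod 41)
6^8 ≡ 10 (mod 41)
6^16 ≡ 18 (mod 41)
6^20 = 6^(16+4) ≡ 40 (mod 41).
Result is 40 ≡ −1, so (6/41) = −1.

-1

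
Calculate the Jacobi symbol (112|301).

Pull out 2^4: since 301 ≡ 5 (mod 8), (2/301) = -1, so (2/301)^4 = +1.
Reciprocity: 7 ≡ 3 and 301 ≡ 1 (mod 4), so (7/301) = +(301/7).
Reduce top mod 7: now compute (0/7).
Top reduces to 0: gcd > 1, so the symbol is 0.

0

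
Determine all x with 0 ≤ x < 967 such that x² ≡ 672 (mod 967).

Since 967 ≡ 3 (mod 4), a square root of 672 is 672^((967+1)/4) = 672^242 mod 967.
Repeated squaring: 672^2≡962, 672^4≡25, 672^8≡625, 672^16≡924, 672^32≡882, 672^64≡456, 672^128≡31 (mod 967).
672^242 = 672^(128+64+32+16+2) ≡ 584 (mod 967).
Check: 584² = 341056 ≡ 672 (mod 967). The two roots are 383 and 584.

383, 584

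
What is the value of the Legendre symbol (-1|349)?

1

First reduce: -1 ≡ 348 (mod 349).
Pull out 2^2: since 349 ≡ 5 (mod 8), (2/349) = -1, so (2/349)^2 = +1.
Reciprocity: 87 ≡ 3 and 349 ≡ 1 (mod 4), so (87/349) = +(349/87).
Reduce top mod 87: now compute (1/87).
Reached (1/87) = 1. Collecting the sign flips along the way, the symbol is +1.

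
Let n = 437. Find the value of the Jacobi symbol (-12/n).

-1

First reduce: -12 ≡ 425 (mod 437).
Reciprocity: 425 ≡ 1 and 437 ≡ 1 (mod 4), so (425/437) = +(437/425).
Reduce top mod 425: now compute (12/425).
Pull out 2^2: since 425 ≡ 1 (mod 8), (2/425) = +1, so (2/425)^2 = +1.
Reciprocity: 3 ≡ 3 and 425 ≡ 1 (mod 4), so (3/425) = +(425/3).
Reduce top mod 3: now compute (2/3).
Pull out 2: since 3 ≡ 3 (mod 8), (2/3) = -1.
Reached (1/3) = 1. Collecting the sign flips along the way, the symbol is -1.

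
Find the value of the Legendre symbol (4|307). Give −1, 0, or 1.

Euler's criterion: (4/307) ≡ 4^153 (mod 307).
4^2 ≡ 16 (mod 307)
4^4 ≡ 256 (mod 307)
4^8 ≡ 145 (mod 307)
4^16 ≡ 149 (mod 307)
4^32 ≡ 97 (mod 307)
4^64 ≡ 199 (mod 307)
4^128 ≡ 305 (mod 307)
4^153 = 4^(128+16+8+1) ≡ 1 (mod 307).
Result is 1, so (4/307) = 1.

1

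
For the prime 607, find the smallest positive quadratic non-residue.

3

(2/607) = +1, so 2 is a residue.
(3/607) = −1, so 3 is the smallest positive non-residue mod 607.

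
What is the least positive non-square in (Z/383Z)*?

(2/383) = +1, so 2 is a residue.
(3/383) = +1, so 3 is a residue.
(4/383) = +1, so 4 is a residue.
(5/383) = −1, so 5 is the smallest positive non-residue mod 383.

5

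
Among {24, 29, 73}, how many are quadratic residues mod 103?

1

(24/103) = -1 → non-residue.
(29/103) = +1 → QR.
(73/103) = -1 → non-residue.
Total quadratic residues among the 3: 1.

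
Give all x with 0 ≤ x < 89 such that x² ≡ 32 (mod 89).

11, 78

89 ≡ 1 (mod 4), so we find a root by search.
Trying successive values, 11² = 121 ≡ 32 (mod 89). The other root is 89 − 11 = 78.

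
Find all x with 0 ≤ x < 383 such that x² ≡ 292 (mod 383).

87, 296

Since 383 ≡ 3 (mod 4), a square root of 292 is 292^((383+1)/4) = 292^96 mod 383.
Repeated squaring: 292^2≡238, 292^4≡343, 292^8≡68, 292^16≡28, 292^32≡18, 292^64≡324 (mod 383).
292^96 = 292^(64+32) ≡ 87 (mod 383).
Check: 87² = 7569 ≡ 292 (mod 383). The two roots are 87 and 296.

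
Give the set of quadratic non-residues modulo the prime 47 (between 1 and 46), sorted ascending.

Square k = 1,…,23 (k and 47−k give the same square):
1²=1, 2²=4, 3²=9, 4²=16, 5²=25, 6²=36, 7²≡2, 8²≡17, 9²≡34, 10²≡6, 11²≡27, 12²≡3, 13²≡28, 14²≡8, 15²≡37, 16²≡21, 17²≡7, 18²≡42, 19²≡32, 20²≡24, 21²≡18, 22²≡14, 23²≡12 (mod 47).
The residues are {1, 2, 3, 4, 6, 7, 8, 9, 12, 14, 16, 17, 18, 21, 24, 25, 27, 28, 32, 34, 36, 37, 42}; the non-residues are the remaining 23 nonzero classes.

5, 10, 11, 13, 15, 19, 20, 22, 23, 26, 29, 30, 31, 33, 35, 38, 39, 40, 41, 43, 44, 45, 46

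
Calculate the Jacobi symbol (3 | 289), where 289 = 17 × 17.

1

Reciprocity: 3 ≡ 3 and 289 ≡ 1 (mod 4), so (3/289) = +(289/3).
Reduce top mod 3: now compute (1/3).
Reached (1/3) = 1. Collecting the sign flips along the way, the symbol is +1.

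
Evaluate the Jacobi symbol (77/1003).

Reciprocity: 77 ≡ 1 and 1003 ≡ 3 (mod 4), so (77/1003) = +(1003/77).
Reduce top mod 77: now compute (2/77).
Pull out 2: since 77 ≡ 5 (mod 8), (2/77) = -1.
Reached (1/77) = 1. Collecting the sign flips along the way, the symbol is -1.

-1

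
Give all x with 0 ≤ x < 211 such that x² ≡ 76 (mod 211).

Since 211 ≡ 3 (mod 4), a square root of 76 is 76^((211+1)/4) = 76^53 mod 211.
Repeated squaring: 76^2≡79, 76^4≡122, 76^8≡114, 76^16≡125, 76^32≡11 (mod 211).
76^53 = 76^(32+16+4+1) ≡ 169 (mod 211).
Check: 169² = 28561 ≡ 76 (mod 211). The two roots are 42 and 169.

42, 169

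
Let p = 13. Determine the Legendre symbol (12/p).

1

Euler's criterion: (12/13) ≡ 12^6 (mod 13).
12^2 ≡ 1 (mod 13)
12^4 ≡ 1 (mod 13)
12^6 = 12^(4+2) ≡ 1 (mod 13).
Result is 1, so (12/13) = 1.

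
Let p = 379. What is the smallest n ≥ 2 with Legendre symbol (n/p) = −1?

2

(2/379) = −1, so 2 is the smallest positive non-residue mod 379.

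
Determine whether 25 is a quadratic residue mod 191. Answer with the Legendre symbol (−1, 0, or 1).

1

Euler's criterion: (25/191) ≡ 25^95 (mod 191).
25^2 ≡ 52 (mod 191)
25^4 ≡ 30 (mod 191)
25^8 ≡ 136 (mod 191)
25^16 ≡ 160 (mod 191)
25^32 ≡ 6 (mod 191)
25^64 ≡ 36 (mod 191)
25^95 = 25^(64+16+8+4+2+1) ≡ 1 (mod 191).
Result is 1, so (25/191) = 1.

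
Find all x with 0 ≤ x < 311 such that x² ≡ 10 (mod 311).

Since 311 ≡ 3 (mod 4), a square root of 10 is 10^((311+1)/4) = 10^78 mod 311.
Repeated squaring: 10^2≡100, 10^4≡48, 10^8≡127, 10^16≡268, 10^32≡294, 10^64≡289 (mod 311).
10^78 = 10^(64+8+4+2) ≡ 53 (mod 311).
Check: 53² = 2809 ≡ 10 (mod 311). The two roots are 53 and 258.

53, 258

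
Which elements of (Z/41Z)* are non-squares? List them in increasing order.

Square k = 1,…,20 (k and 41−k give the same square):
1²=1, 2²=4, 3²=9, 4²=16, 5²=25, 6²=36, 7²≡8, 8²≡23, 9²≡40, 10²≡18, 11²≡39, 12²≡21, 13²≡5, 14²≡32, 15²≡20, 16²≡10, 17²≡2, 18²≡37, 19²≡33, 20²≡31 (mod 41).
The residues are {1, 2, 4, 5, 8, 9, 10, 16, 18, 20, 21, 23, 25, 31, 32, 33, 36, 37, 39, 40}; the non-residues are the remaining 20 nonzero classes.

3,6,7,11,12,13,14,15,17,19,22,24,26,27,28,29,30,34,35,38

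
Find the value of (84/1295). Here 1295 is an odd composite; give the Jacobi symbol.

Pull out 2^2: since 1295 ≡ 7 (mod 8), (2/1295) = +1, so (2/1295)^2 = +1.
Reciprocity: 21 ≡ 1 and 1295 ≡ 3 (mod 4), so (21/1295) = +(1295/21).
Reduce top mod 21: now compute (14/21).
Pull out 2: since 21 ≡ 5 (mod 8), (2/21) = -1.
Reciprocity: 7 ≡ 3 and 21 ≡ 1 (mod 4), so (7/21) = +(21/7).
Reduce top mod 7: now compute (0/7).
Top reduces to 0: gcd > 1, so the symbol is 0.

0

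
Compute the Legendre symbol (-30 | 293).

Euler's criterion: (-30/293) ≡ 263^146 (mod 293).
263^2 ≡ 21 (mod 293)
263^4 ≡ 148 (mod 293)
263^8 ≡ 222 (mod 293)
263^16 ≡ 60 (mod 293)
263^32 ≡ 84 (mod 293)
263^64 ≡ 24 (mod 293)
263^128 ≡ 283 (mod 293)
263^146 = 263^(128+16+2) ≡ 292 (mod 293).
Result is 292 ≡ −1, so (-30/293) = −1.

-1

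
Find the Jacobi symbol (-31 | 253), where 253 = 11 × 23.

First reduce: -31 ≡ 222 (mod 253).
Pull out 2: since 253 ≡ 5 (mod 8), (2/253) = -1.
Reciprocity: 111 ≡ 3 and 253 ≡ 1 (mod 4), so (111/253) = +(253/111).
Reduce top mod 111: now compute (31/111).
Reciprocity: 31 ≡ 3 and 111 ≡ 3 (mod 4), so (31/111) = −(111/31).
Reduce top mod 31: now compute (18/31).
Pull out 2: since 31 ≡ 7 (mod 8), (2/31) = +1.
Reciprocity: 9 ≡ 1 and 31 ≡ 3 (mod 4), so (9/31) = +(31/9).
Reduce top mod 9: now compute (4/9).
Pull out 2^2: since 9 ≡ 1 (mod 8), (2/9) = +1, so (2/9)^2 = +1.
Reached (1/9) = 1. Collecting the sign flips along the way, the symbol is +1.

1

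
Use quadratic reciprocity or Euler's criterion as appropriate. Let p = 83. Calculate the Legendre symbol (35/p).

-1

Reciprocity: 35 ≡ 3 and 83 ≡ 3 (mod 4), so (35/83) = −(83/35).
Reduce top mod 35: now compute (13/35).
Reciprocity: 13 ≡ 1 and 35 ≡ 3 (mod 4), so (13/35) = +(35/13).
Reduce top mod 13: now compute (9/13).
Reciprocity: 9 ≡ 1 and 13 ≡ 1 (mod 4), so (9/13) = +(13/9).
Reduce top mod 9: now compute (4/9).
Pull out 2^2: since 9 ≡ 1 (mod 8), (2/9) = +1, so (2/9)^2 = +1.
Reached (1/9) = 1. Collecting the sign flips along the way, the symbol is -1.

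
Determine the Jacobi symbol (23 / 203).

Reciprocity: 23 ≡ 3 and 203 ≡ 3 (mod 4), so (23/203) = −(203/23).
Reduce top mod 23: now compute (19/23).
Reciprocity: 19 ≡ 3 and 23 ≡ 3 (mod 4), so (19/23) = −(23/19).
Reduce top mod 19: now compute (4/19).
Pull out 2^2: since 19 ≡ 3 (mod 8), (2/19) = -1, so (2/19)^2 = +1.
Reached (1/19) = 1. Collecting the sign flips along the way, the symbol is +1.

1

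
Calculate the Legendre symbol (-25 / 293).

1

First reduce: -25 ≡ 268 (mod 293).
Pull out 2^2: since 293 ≡ 5 (mod 8), (2/293) = -1, so (2/293)^2 = +1.
Reciprocity: 67 ≡ 3 and 293 ≡ 1 (mod 4), so (67/293) = +(293/67).
Reduce top mod 67: now compute (25/67).
Reciprocity: 25 ≡ 1 and 67 ≡ 3 (mod 4), so (25/67) = +(67/25).
Reduce top mod 25: now compute (17/25).
Reciprocity: 17 ≡ 1 and 25 ≡ 1 (mod 4), so (17/25) = +(25/17).
Reduce top mod 17: now compute (8/17).
Pull out 2^3: since 17 ≡ 1 (mod 8), (2/17) = +1, so (2/17)^3 = +1.
Reached (1/17) = 1. Collecting the sign flips along the way, the symbol is +1.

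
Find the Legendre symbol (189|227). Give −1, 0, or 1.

1

Reciprocity: 189 ≡ 1 and 227 ≡ 3 (mod 4), so (189/227) = +(227/189).
Reduce top mod 189: now compute (38/189).
Pull out 2: since 189 ≡ 5 (mod 8), (2/189) = -1.
Reciprocity: 19 ≡ 3 and 189 ≡ 1 (mod 4), so (19/189) = +(189/19).
Reduce top mod 19: now compute (18/19).
Pull out 2: since 19 ≡ 3 (mod 8), (2/19) = -1.
Reciprocity: 9 ≡ 1 and 19 ≡ 3 (mod 4), so (9/19) = +(19/9).
Reduce top mod 9: now compute (1/9).
Reached (1/9) = 1. Collecting the sign flips along the way, the symbol is +1.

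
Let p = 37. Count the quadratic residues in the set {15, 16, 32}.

(15/37) = -1 → non-residue.
(16/37) = +1 → QR.
(32/37) = -1 → non-residue.
Total quadratic residues among the 3: 1.

1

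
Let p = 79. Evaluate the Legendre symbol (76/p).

Pull out 2^2: since 79 ≡ 7 (mod 8), (2/79) = +1, so (2/79)^2 = +1.
Reciprocity: 19 ≡ 3 and 79 ≡ 3 (mod 4), so (19/79) = −(79/19).
Reduce top mod 19: now compute (3/19).
Reciprocity: 3 ≡ 3 and 19 ≡ 3 (mod 4), so (3/19) = −(19/3).
Reduce top mod 3: now compute (1/3).
Reached (1/3) = 1. Collecting the sign flips along the way, the symbol is +1.

1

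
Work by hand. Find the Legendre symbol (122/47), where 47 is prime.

1

First reduce: 122 ≡ 28 (mod 47).
Pull out 2^2: since 47 ≡ 7 (mod 8), (2/47) = +1, so (2/47)^2 = +1.
Reciprocity: 7 ≡ 3 and 47 ≡ 3 (mod 4), so (7/47) = −(47/7).
Reduce top mod 7: now compute (5/7).
Reciprocity: 5 ≡ 1 and 7 ≡ 3 (mod 4), so (5/7) = +(7/5).
Reduce top mod 5: now compute (2/5).
Pull out 2: since 5 ≡ 5 (mod 8), (2/5) = -1.
Reached (1/5) = 1. Collecting the sign flips along the way, the symbol is +1.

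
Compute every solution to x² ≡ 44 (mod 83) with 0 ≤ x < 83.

Since 83 ≡ 3 (mod 4), a square root of 44 is 44^((83+1)/4) = 44^21 mod 83.
Repeated squaring: 44^2≡27, 44^4≡65, 44^8≡75, 44^16≡64 (mod 83).
44^21 = 44^(16+4+1) ≡ 25 (mod 83).
Check: 25² = 625 ≡ 44 (mod 83). The two roots are 25 and 58.

25, 58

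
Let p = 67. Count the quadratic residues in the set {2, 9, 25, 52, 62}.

(2/67) = -1 → non-residue.
(9/67) = +1 → QR.
(25/67) = +1 → QR.
(52/67) = -1 → non-residue.
(62/67) = +1 → QR.
Total quadratic residues among the 5: 3.

3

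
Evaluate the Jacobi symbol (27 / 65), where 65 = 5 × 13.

Reciprocity: 27 ≡ 3 and 65 ≡ 1 (mod 4), so (27/65) = +(65/27).
Reduce top mod 27: now compute (11/27).
Reciprocity: 11 ≡ 3 and 27 ≡ 3 (mod 4), so (11/27) = −(27/11).
Reduce top mod 11: now compute (5/11).
Reciprocity: 5 ≡ 1 and 11 ≡ 3 (mod 4), so (5/11) = +(11/5).
Reduce top mod 5: now compute (1/5).
Reached (1/5) = 1. Collecting the sign flips along the way, the symbol is -1.

-1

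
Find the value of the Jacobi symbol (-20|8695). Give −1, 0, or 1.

0

First reduce: -20 ≡ 8675 (mod 8695).
Reciprocity: 8675 ≡ 3 and 8695 ≡ 3 (mod 4), so (8675/8695) = −(8695/8675).
Reduce top mod 8675: now compute (20/8675).
Pull out 2^2: since 8675 ≡ 3 (mod 8), (2/8675) = -1, so (2/8675)^2 = +1.
Reciprocity: 5 ≡ 1 and 8675 ≡ 3 (mod 4), so (5/8675) = +(8675/5).
Reduce top mod 5: now compute (0/5).
Top reduces to 0: gcd > 1, so the symbol is 0.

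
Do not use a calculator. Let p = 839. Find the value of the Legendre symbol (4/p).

1

Pull out 2^2: since 839 ≡ 7 (mod 8), (2/839) = +1, so (2/839)^2 = +1.
Reached (1/839) = 1. Collecting the sign flips along the way, the symbol is +1.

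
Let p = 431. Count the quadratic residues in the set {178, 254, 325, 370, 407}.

0

(178/431) = -1 → non-residue.
(254/431) = -1 → non-residue.
(325/431) = -1 → non-residue.
(370/431) = -1 → non-residue.
(407/431) = -1 → non-residue.
Total quadratic residues among the 5: 0.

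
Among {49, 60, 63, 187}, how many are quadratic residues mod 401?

2

(49/401) = +1 → QR.
(60/401) = -1 → non-residue.
(63/401) = +1 → QR.
(187/401) = -1 → non-residue.
Total quadratic residues among the 4: 2.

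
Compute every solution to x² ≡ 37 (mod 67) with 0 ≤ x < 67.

Since 67 ≡ 3 (mod 4), a square root of 37 is 37^((67+1)/4) = 37^17 mod 67.
Repeated squaring: 37^2≡29, 37^4≡37, 37^8≡29, 37^16≡37 (mod 67).
37^17 = 37^(16+1) ≡ 29 (mod 67).
Check: 29² = 841 ≡ 37 (mod 67). The two roots are 29 and 38.

29, 38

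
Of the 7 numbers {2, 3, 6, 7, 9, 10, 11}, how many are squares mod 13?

(2/13) = -1 → non-residue.
(3/13) = +1 → QR.
(6/13) = -1 → non-residue.
(7/13) = -1 → non-residue.
(9/13) = +1 → QR.
(10/13) = +1 → QR.
(11/13) = -1 → non-residue.
Total quadratic residues among the 7: 3.

3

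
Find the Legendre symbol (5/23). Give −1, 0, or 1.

Reciprocity: 5 ≡ 1 and 23 ≡ 3 (mod 4), so (5/23) = +(23/5).
Reduce top mod 5: now compute (3/5).
Reciprocity: 3 ≡ 3 and 5 ≡ 1 (mod 4), so (3/5) = +(5/3).
Reduce top mod 3: now compute (2/3).
Pull out 2: since 3 ≡ 3 (mod 8), (2/3) = -1.
Reached (1/3) = 1. Collecting the sign flips along the way, the symbol is -1.

-1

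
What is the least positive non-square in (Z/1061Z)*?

2

(2/1061) = −1, so 2 is the smallest positive non-residue mod 1061.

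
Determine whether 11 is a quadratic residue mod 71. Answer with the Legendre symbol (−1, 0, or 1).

-1

Reciprocity: 11 ≡ 3 and 71 ≡ 3 (mod 4), so (11/71) = −(71/11).
Reduce top mod 11: now compute (5/11).
Reciprocity: 5 ≡ 1 and 11 ≡ 3 (mod 4), so (5/11) = +(11/5).
Reduce top mod 5: now compute (1/5).
Reached (1/5) = 1. Collecting the sign flips along the way, the symbol is -1.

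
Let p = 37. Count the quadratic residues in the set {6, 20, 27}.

1

(6/37) = -1 → non-residue.
(20/37) = -1 → non-residue.
(27/37) = +1 → QR.
Total quadratic residues among the 3: 1.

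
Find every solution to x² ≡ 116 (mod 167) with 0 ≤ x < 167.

28, 139

Since 167 ≡ 3 (mod 4), a square root of 116 is 116^((167+1)/4) = 116^42 mod 167.
Repeated squaring: 116^2≡96, 116^4≡31, 116^8≡126, 116^16≡11, 116^32≡121 (mod 167).
116^42 = 116^(32+8+2) ≡ 28 (mod 167).
Check: 28² = 784 ≡ 116 (mod 167). The two roots are 28 and 139.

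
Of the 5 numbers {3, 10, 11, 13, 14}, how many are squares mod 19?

(3/19) = -1 → non-residue.
(10/19) = -1 → non-residue.
(11/19) = +1 → QR.
(13/19) = -1 → non-residue.
(14/19) = -1 → non-residue.
Total quadratic residues among the 5: 1.

1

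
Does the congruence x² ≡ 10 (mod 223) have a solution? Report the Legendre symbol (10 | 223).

Pull out 2: since 223 ≡ 7 (mod 8), (2/223) = +1.
Reciprocity: 5 ≡ 1 and 223 ≡ 3 (mod 4), so (5/223) = +(223/5).
Reduce top mod 5: now compute (3/5).
Reciprocity: 3 ≡ 3 and 5 ≡ 1 (mod 4), so (3/5) = +(5/3).
Reduce top mod 3: now compute (2/3).
Pull out 2: since 3 ≡ 3 (mod 8), (2/3) = -1.
Reached (1/3) = 1. Collecting the sign flips along the way, the symbol is -1.

-1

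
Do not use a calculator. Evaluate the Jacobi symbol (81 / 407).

1

Reciprocity: 81 ≡ 1 and 407 ≡ 3 (mod 4), so (81/407) = +(407/81).
Reduce top mod 81: now compute (2/81).
Pull out 2: since 81 ≡ 1 (mod 8), (2/81) = +1.
Reached (1/81) = 1. Collecting the sign flips along the way, the symbol is +1.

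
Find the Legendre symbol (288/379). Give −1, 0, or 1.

-1

Euler's criterion: (288/379) ≡ 288^189 (mod 379).
288^2 ≡ 322 (mod 379)
288^4 ≡ 217 (mod 379)
288^8 ≡ 93 (mod 379)
288^16 ≡ 311 (mod 379)
288^32 ≡ 76 (mod 379)
288^64 ≡ 91 (mod 379)
288^128 ≡ 322 (mod 379)
288^189 = 288^(128+32+16+8+4+1) ≡ 378 (mod 379).
Result is 378 ≡ −1, so (288/379) = −1.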